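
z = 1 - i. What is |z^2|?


|z| = sqrt(1+1) = sqrt(2) = 1.4142
|z^2| = |z|^2 = (sqrt(2))^2 = 2

|z^2| = 2


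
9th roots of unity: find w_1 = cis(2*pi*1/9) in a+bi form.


Angle = 360*1/9 = 40°
a = cos(40°) = 0.7660
b = sin(40°) = 0.6428

0.7660 + 0.6428i


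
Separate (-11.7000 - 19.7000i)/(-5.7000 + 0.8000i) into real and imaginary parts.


Multiply by conjugate: (-11.7000 - 19.7000i)(-5.7000 - 0.8000i) / ((-5.7)^2 + 0.8^2)
Numerator real = -11.7*(-5.7) - (19.7)*0.8 = 50.93
Numerator imag = -19.7*(-5.7) - (-11.7)*0.8 = 121.65
Denominator = 33.13
Re(z) = 50.93/33.13 = 1.5373
Im(z) = 121.65/33.13 = 3.6719

Re(z) = 1.5373, Im(z) = 3.6719


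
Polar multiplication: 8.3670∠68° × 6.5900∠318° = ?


r = 8.3670 * 6.5900 = 55.1385
theta = 68° + 318° = 386° = 26° (mod 360)

55.1385 cis(26°)


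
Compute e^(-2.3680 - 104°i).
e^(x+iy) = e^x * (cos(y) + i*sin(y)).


e^-2.3680 = 0.0937
cos(-104°) = -0.2419
sin(-104°) = -0.9703
Real = 0.0937*(-0.2419) = -0.0227
Imag = 0.0937*(-0.9703) = -0.0909

-0.0227 - 0.0909i


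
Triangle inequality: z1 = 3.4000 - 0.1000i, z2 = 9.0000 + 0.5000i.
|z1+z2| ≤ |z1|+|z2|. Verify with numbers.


|z1| = sqrt(3.4^2 + (-0.1)^2) = sqrt(11.57) = 3.4015
|z2| = sqrt(9^2 + 0.5^2) = sqrt(81.25) = 9.0139
z1+z2 = 12.4000 + 0.4000i
|z1+z2| = sqrt(153.92) = 12.4064
|z1|+|z2| = 3.4015 + 9.0139 = 12.4154

|z1+z2| = 12.4064 ≤ |z1|+|z2| = 12.4154 (verified)


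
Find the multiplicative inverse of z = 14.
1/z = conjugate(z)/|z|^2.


|z|^2 = 196+0 = 196
1/z = (14 - 0i)/196

1/z = 0.0714 + 0i


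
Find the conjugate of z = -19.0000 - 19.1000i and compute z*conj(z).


z_bar = -19.0000 + 19.1000i
z*z_bar = (-19)^2 + (-19.1)^2 = 361 + 364.81 = 725.81

z_bar = -19.0000 + 19.1000i, z*z_bar = 725.81


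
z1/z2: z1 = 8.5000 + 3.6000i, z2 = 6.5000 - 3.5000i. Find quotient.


Conjugate of z2 = 6.5000 + 3.5000i
Numerator: (8.5000 + 3.6000i)(6.5000 + 3.5000i) = 42.6500 + 53.1500i
Denominator: 6.5^2 + (-3.5)^2 = 54.5
Result = (42.6500 + 53.1500i)/54.5

0.7826 + 0.9752i


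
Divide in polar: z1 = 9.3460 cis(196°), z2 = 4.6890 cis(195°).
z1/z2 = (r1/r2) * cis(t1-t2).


r = 9.3460 / 4.6890 = 1.9932
theta = 196° - 195° = 1° = 1° (mod 360)

1.9932 cis(1°)


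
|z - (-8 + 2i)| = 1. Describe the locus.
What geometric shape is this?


|z - z0| = r is a circle with center z0 and radius r.
Center = (-8, 2), radius = 1

Circle with center (-8, 2) and radius 1


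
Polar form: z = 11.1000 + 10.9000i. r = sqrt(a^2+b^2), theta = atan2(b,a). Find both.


r = sqrt(123.21+118.81) = sqrt(242.02) = 15.5570
theta = atan2(10.9, 11.1) = 44.4791 degrees

r = 15.5570, theta = 44.4791 degrees


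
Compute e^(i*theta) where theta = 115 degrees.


cos(115°) = -0.4226
sin(115°) = 0.9063

e^(i*115°) = -0.4226 + 0.9063i


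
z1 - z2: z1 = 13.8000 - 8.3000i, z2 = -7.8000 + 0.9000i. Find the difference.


Real: 13.8 + 7.8 = 21.6
Imag: -8.3 - 0.9 = -9.2

21.6000 - 9.2000i


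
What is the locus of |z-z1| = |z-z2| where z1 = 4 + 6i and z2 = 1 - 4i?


Equal distances means the locus is the perpendicular bisector of z1 and z2.
Midpoint = ((4+1)/2, (6+(-4))/2) = (2.5000, 1.0000)

Perpendicular bisector through (2.5000, 1.0000)


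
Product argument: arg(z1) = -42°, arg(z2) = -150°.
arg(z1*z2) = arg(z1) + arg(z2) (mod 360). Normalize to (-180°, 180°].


arg(z1*z2) = -42° - 150° = -192°
Normalized to (-180°, 180°]: 168°

168°


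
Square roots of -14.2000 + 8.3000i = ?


|z| = sqrt(201.64+68.89) = 16.4478
sqrt((|z|+a)/2) = sqrt((16.4478+(-14.2))/2) = sqrt(1.1239) = 1.0601
sqrt((|z|-a)/2) = sqrt((16.4478-(-14.2))/2) = sqrt(15.3239) = 3.9146

±(1.0601 + 3.9146i) i.e. 1.0601 + 3.9146i and -1.0601 - 3.9146i


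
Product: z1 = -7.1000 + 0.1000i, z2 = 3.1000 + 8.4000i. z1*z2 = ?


Real = -7.1*3.1 - 0.1*8.4 = -22.01 - 0.84 = -22.85
Imag = -7.1*8.4 + 3.1*0.1 = -59.64 + 0.31 = -59.33

-22.8500 - 59.3300i


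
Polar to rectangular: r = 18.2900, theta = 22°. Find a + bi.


a = 18.2900*cos(22°) = 18.2900*0.927184 = 16.9582
b = 18.2900*sin(22°) = 18.2900*0.37461 = 6.8516

16.9582 + 6.8516i


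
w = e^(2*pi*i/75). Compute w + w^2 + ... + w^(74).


With w = e^(2*pi*i/75), all 75 of the 75th roots of unity w^0 = 1, w, ..., w^(74) sum to 0: 1 + w + ... + w^(74) = (1 - w^75)/(1 - w) = 0 since w^75 = 1, w ≠ 1.
Removing the root 1: w + w^2 + ... + w^(74) = 0 - 1 = -1

Sum = -1


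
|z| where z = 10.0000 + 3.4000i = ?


|z| = sqrt(10^2 + 3.4^2) = sqrt(100 + 11.56) = sqrt(111.56) = 10.5622

|z| = 10.5622


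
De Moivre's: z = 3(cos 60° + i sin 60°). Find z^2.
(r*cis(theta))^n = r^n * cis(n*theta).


r^2 = 3^2 = 9
n*theta = 2*60° = 120° = 120° (mod 360)
a = 9*cos(120°) = -4.5000
b = 9*sin(120°) = 7.7942

9 cis(120°) = -4.5000 + 7.7942i


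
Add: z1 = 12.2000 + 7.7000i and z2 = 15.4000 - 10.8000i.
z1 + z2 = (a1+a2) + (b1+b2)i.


Real: 12.2 + 15.4 = 27.6
Imag: 7.7 - 10.8 = -3.1

27.6000 - 3.1000i


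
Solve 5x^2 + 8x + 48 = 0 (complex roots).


disc = 8^2 - 4*5*48 = 64 - 960 = -896
sqrt(|disc|) = sqrt(896) = 29.9333
Real part = -8/(2*5) = -0.8000
Imag part = 29.9333/(2*5) = 2.9933

-0.8000 ± 2.9933i


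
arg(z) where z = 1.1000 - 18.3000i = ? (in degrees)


Re = 1.1, Im = -18.3
arg = atan2(-18.3, 1.1) = -86.5601 degrees

arg(z) = -86.5601 degrees


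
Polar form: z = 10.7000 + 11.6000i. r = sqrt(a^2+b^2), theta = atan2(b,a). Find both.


r = sqrt(114.49+134.56) = sqrt(249.05) = 15.7813
theta = atan2(11.6, 10.7) = 47.3111 degrees

r = 15.7813, theta = 47.3111 degrees


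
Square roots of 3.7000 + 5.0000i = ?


|z| = sqrt(13.69+25) = 6.2201
sqrt((|z|+a)/2) = sqrt((6.2201+3.7)/2) = sqrt(4.9601) = 2.2271
sqrt((|z|-a)/2) = sqrt((6.2201-3.7)/2) = sqrt(1.2601) = 1.1225

±(2.2271 + 1.1225i) i.e. 2.2271 + 1.1225i and -2.2271 - 1.1225i


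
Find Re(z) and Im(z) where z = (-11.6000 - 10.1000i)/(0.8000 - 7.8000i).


Multiply by conjugate: (-11.6000 - 10.1000i)(0.8000 + 7.8000i) / (0.8^2 + (-7.8)^2)
Numerator real = -11.6*0.8 - (10.1)*(-7.8) = 69.5
Numerator imag = -10.1*0.8 - (-11.6)*(-7.8) = -98.56
Denominator = 61.48
Re(z) = 69.5/61.48 = 1.1304
Im(z) = -98.56/61.48 = -1.6031

Re(z) = 1.1304, Im(z) = -1.6031


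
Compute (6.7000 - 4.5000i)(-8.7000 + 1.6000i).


Real = 6.7*(-8.7) - (-4.5)*1.6 = -58.29 - (-7.2) = -51.09
Imag = 6.7*1.6 - (8.7)*(-4.5) = 10.72 + 39.15 = 49.87

-51.0900 + 49.8700i


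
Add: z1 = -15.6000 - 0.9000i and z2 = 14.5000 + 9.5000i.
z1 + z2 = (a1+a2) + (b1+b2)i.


Real: -15.6 + 14.5 = -1.1
Imag: -0.9 + 9.5 = 8.6

-1.1000 + 8.6000i


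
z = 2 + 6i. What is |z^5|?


|z| = sqrt(4+36) = sqrt(40) = 6.3246
|z^5| = |z|^5 = (sqrt(40))^5 = 40^2 * sqrt(40) = 1600*sqrt(40)

|z^5| = 1600*sqrt(40) ≈ 10119.2885


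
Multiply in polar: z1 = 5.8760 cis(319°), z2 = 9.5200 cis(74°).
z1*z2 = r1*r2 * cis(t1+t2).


r = 5.8760 * 9.5200 = 55.9395
theta = 319° + 74° = 393° = 33° (mod 360)

55.9395 cis(33°)


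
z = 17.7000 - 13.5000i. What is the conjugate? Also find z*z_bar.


z_bar = 17.7000 + 13.5000i
z*z_bar = 17.7^2 + (-13.5)^2 = 313.29 + 182.25 = 495.54

z_bar = 17.7000 + 13.5000i, z*z_bar = 495.54


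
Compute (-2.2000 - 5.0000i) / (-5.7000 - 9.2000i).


Conjugate of z2 = -5.7000 + 9.2000i
Numerator: (-2.2000 - 5.0000i)(-5.7000 + 9.2000i) = 58.5400 + 8.2600i
Denominator: (-5.7)^2 + (-9.2)^2 = 117.13
Result = (58.5400 + 8.2600i)/117.13

0.4998 + 0.0705i


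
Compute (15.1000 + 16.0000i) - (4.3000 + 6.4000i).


Real: 15.1 - 4.3 = 10.8
Imag: 16 - 6.4 = 9.6

10.8000 + 9.6000i


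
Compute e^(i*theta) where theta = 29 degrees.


cos(29°) = 0.8746
sin(29°) = 0.4848

e^(i*29°) = 0.8746 + 0.4848i


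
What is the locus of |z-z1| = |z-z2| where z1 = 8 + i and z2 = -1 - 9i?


Equal distances means the locus is the perpendicular bisector of z1 and z2.
Midpoint = ((8+(-1))/2, (1+(-9))/2) = (3.5000, -4.0000)

Perpendicular bisector through (3.5000, -4.0000)


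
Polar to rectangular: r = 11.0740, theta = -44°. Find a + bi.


a = 11.0740*cos(-44°) = 11.0740*0.71934 = 7.9660
b = 11.0740*sin(-44°) = 11.0740*(-0.694658) = -7.6926

7.9660 - 7.6926i


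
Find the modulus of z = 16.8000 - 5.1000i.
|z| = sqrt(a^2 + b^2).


|z| = sqrt(16.8^2 + (-5.1)^2) = sqrt(282.24 + 26.01) = sqrt(308.25) = 17.5570

|z| = 17.5570


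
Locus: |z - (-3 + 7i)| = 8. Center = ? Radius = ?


|z - z0| = r is a circle with center z0 and radius r.
Center = (-3, 7), radius = 8

Circle with center (-3, 7) and radius 8


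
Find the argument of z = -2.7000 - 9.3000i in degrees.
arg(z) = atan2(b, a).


Re = -2.7, Im = -9.3
arg = atan2(-9.3, -2.7) = -106.1892 degrees

arg(z) = -106.1892 degrees


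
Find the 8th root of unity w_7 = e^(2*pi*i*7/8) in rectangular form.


Angle = 360*7/8 = 315°
a = cos(315°) = 0.7071
b = sin(315°) = -0.7071

0.7071 - 0.7071i


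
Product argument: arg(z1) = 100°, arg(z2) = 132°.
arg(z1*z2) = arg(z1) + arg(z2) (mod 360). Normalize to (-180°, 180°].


arg(z1*z2) = 100° + 132° = 232°
Normalized to (-180°, 180°]: -128°

-128°


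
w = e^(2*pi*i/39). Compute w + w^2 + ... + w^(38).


With w = e^(2*pi*i/39), all 39 of the 39th roots of unity w^0 = 1, w, ..., w^(38) sum to 0: 1 + w + ... + w^(38) = (1 - w^39)/(1 - w) = 0 since w^39 = 1, w ≠ 1.
Removing the root 1: w + w^2 + ... + w^(38) = 0 - 1 = -1

Sum = -1


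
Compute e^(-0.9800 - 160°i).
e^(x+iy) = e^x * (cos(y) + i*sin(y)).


e^-0.9800 = 0.3753
cos(-160°) = -0.9397
sin(-160°) = -0.342
Real = 0.3753*(-0.9397) = -0.3527
Imag = 0.3753*(-0.342) = -0.1284

-0.3527 - 0.1284i


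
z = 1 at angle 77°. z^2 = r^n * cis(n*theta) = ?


r^2 = 1^2 = 1
n*theta = 2*77° = 154° = 154° (mod 360)
a = 1*cos(154°) = -0.8988
b = 1*sin(154°) = 0.4384

1 cis(154°) = -0.8988 + 0.4384i


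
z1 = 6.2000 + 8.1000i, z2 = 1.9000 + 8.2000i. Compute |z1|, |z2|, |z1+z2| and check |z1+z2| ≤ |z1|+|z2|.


|z1| = sqrt(6.2^2 + 8.1^2) = sqrt(104.05) = 10.2005
|z2| = sqrt(1.9^2 + 8.2^2) = sqrt(70.85) = 8.4172
z1+z2 = 8.1000 + 16.3000i
|z1+z2| = sqrt(331.3) = 18.2016
|z1|+|z2| = 10.2005 + 8.4172 = 18.6177

|z1+z2| = 18.2016 ≤ |z1|+|z2| = 18.6177 (verified)


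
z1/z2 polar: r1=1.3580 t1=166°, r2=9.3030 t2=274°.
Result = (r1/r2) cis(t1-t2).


r = 1.3580 / 9.3030 = 0.1460
theta = 166° - 274° = -108° = 252° (mod 360)

0.1460 cis(252°)


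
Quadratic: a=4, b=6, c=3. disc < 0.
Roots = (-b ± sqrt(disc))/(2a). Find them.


disc = 6^2 - 4*4*3 = 36 - 48 = -12
sqrt(|disc|) = sqrt(12) = 3.4641
Real part = -6/(2*4) = -0.7500
Imag part = 3.4641/(2*4) = 0.4330

-0.7500 ± 0.4330i


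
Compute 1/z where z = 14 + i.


|z|^2 = 196+1 = 197
1/z = (14 - 1i)/197

1/z = 0.0711 - 0.0051i


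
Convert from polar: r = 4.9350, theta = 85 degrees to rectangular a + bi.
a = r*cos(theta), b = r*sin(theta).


a = 4.9350*cos(85°) = 4.9350*0.08716 = 0.4301
b = 4.9350*sin(85°) = 4.9350*0.9962 = 4.9162

0.4301 + 4.9162i


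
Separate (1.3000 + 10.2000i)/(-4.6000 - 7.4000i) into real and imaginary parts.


Multiply by conjugate: (1.3000 + 10.2000i)(-4.6000 + 7.4000i) / ((-4.6)^2 + (-7.4)^2)
Numerator real = 1.3*(-4.6) + 10.2*(-7.4) = -81.46
Numerator imag = 10.2*(-4.6) - 1.3*(-7.4) = -37.3
Denominator = 75.92
Re(z) = -81.46/75.92 = -1.0730
Im(z) = -37.3/75.92 = -0.4913

Re(z) = -1.0730, Im(z) = -0.4913


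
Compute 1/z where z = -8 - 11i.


|z|^2 = 64+121 = 185
1/z = (-8 + 11i)/185

1/z = -0.0432 + 0.0595i


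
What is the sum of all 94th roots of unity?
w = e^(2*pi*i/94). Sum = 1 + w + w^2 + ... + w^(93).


The sum of all 94th roots of unity is 0.
Geometric series: (1 - w^94)/(1 - w) = (1-1)/(1-w) = 0 since w^94 = 1, w ≠ 1.
Alternatively: coefficient of z^93 in z^94 - 1 is 0.

0


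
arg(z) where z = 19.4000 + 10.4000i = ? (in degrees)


Re = 19.4, Im = 10.4
arg = atan2(10.4, 19.4) = 28.1950 degrees

arg(z) = 28.1950 degrees


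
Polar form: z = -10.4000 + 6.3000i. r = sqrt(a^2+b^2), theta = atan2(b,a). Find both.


r = sqrt(108.16+39.69) = sqrt(147.85) = 12.1594
theta = atan2(6.3, -10.4) = 148.7938 degrees

r = 12.1594, theta = 148.7938 degrees


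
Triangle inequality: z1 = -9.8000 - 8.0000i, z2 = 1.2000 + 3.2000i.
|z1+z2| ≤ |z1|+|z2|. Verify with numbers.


|z1| = sqrt((-9.8)^2 + (-8)^2) = sqrt(160.04) = 12.6507
|z2| = sqrt(1.2^2 + 3.2^2) = sqrt(11.68) = 3.4176
z1+z2 = -8.6000 - 4.8000i
|z1+z2| = sqrt(97) = 9.8489
|z1|+|z2| = 12.6507 + 3.4176 = 16.0683

|z1+z2| = 9.8489 ≤ |z1|+|z2| = 16.0683 (verified)


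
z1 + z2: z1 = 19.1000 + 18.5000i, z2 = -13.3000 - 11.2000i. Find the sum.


Real: 19.1 - 13.3 = 5.8
Imag: 18.5 - 11.2 = 7.3

5.8000 + 7.3000i


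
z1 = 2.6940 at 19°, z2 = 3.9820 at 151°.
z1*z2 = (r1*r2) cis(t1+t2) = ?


r = 2.6940 * 3.9820 = 10.7275
theta = 19° + 151° = 170° = 170° (mod 360)

10.7275 cis(170°)


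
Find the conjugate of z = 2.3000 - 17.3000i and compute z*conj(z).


z_bar = 2.3000 + 17.3000i
z*z_bar = 2.3^2 + (-17.3)^2 = 5.29 + 299.29 = 304.58

z_bar = 2.3000 + 17.3000i, z*z_bar = 304.58


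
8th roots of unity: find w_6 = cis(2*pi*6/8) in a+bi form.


Angle = 360*6/8 = 270°
a = cos(270°) = 0
b = sin(270°) = -1.0000

0 - 1.0000i


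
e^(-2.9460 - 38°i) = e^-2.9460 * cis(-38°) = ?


e^-2.9460 = 0.05255
cos(-38°) = 0.788
sin(-38°) = -0.6157
Real = 0.05255*0.788 = 0.0414
Imag = 0.05255*(-0.6157) = -0.0324

0.0414 - 0.0324i


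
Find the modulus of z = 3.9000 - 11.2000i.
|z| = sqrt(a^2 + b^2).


|z| = sqrt(3.9^2 + (-11.2)^2) = sqrt(15.21 + 125.44) = sqrt(140.65) = 11.8596

|z| = 11.8596


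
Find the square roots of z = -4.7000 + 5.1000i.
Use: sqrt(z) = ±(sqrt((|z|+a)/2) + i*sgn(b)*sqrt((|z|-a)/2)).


|z| = sqrt(22.09+26.01) = 6.9354
sqrt((|z|+a)/2) = sqrt((6.9354+(-4.7))/2) = sqrt(1.1177) = 1.0572
sqrt((|z|-a)/2) = sqrt((6.9354-(-4.7))/2) = sqrt(5.8177) = 2.4120

±(1.0572 + 2.4120i) i.e. 1.0572 + 2.4120i and -1.0572 - 2.4120i


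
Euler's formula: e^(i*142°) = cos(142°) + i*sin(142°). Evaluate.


cos(142°) = -0.7880
sin(142°) = 0.6157

e^(i*142°) = -0.7880 + 0.6157i


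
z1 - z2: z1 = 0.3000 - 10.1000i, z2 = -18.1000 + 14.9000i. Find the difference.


Real: 0.3 + 18.1 = 18.4
Imag: -10.1 - 14.9 = -25

18.4000 - 25.0000i


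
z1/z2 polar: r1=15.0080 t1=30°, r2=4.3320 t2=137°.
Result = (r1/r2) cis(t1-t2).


r = 15.0080 / 4.3320 = 3.4645
theta = 30° - 137° = -107° = 253° (mod 360)

3.4645 cis(253°)


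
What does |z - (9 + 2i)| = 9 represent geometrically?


|z - z0| = r is a circle with center z0 and radius r.
Center = (9, 2), radius = 9

Circle with center (9, 2) and radius 9


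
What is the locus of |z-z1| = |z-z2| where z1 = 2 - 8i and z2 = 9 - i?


Equal distances means the locus is the perpendicular bisector of z1 and z2.
Midpoint = ((2+9)/2, (-8+(-1))/2) = (5.5000, -4.5000)

Perpendicular bisector through (5.5000, -4.5000)


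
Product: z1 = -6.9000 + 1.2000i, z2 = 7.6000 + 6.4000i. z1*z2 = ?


Real = -6.9*7.6 - 1.2*6.4 = -52.44 - 7.68 = -60.12
Imag = -6.9*6.4 + 7.6*1.2 = -44.16 + 9.12 = -35.04

-60.1200 - 35.0400i


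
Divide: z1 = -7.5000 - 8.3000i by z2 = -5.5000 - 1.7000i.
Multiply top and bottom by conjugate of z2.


Conjugate of z2 = -5.5000 + 1.7000i
Numerator: (-7.5000 - 8.3000i)(-5.5000 + 1.7000i) = 55.3600 + 32.9000i
Denominator: (-5.5)^2 + (-1.7)^2 = 33.14
Result = (55.3600 + 32.9000i)/33.14

1.6705 + 0.9928i


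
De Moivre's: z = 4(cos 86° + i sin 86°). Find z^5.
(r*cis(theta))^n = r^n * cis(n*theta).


r^5 = 4^5 = 1024
n*theta = 5*86° = 430° = 70° (mod 360)
a = 1024*cos(70°) = 350.2286
b = 1024*sin(70°) = 962.2452

1024 cis(70°) = 350.2286 + 962.2452i


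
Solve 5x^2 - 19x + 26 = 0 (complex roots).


disc = (-19)^2 - 4*5*26 = 361 - 520 = -159
sqrt(|disc|) = sqrt(159) = 12.6095
Real part = 19/(2*5) = 1.9000
Imag part = 12.6095/(2*5) = 1.2610

1.9000 ± 1.2610i


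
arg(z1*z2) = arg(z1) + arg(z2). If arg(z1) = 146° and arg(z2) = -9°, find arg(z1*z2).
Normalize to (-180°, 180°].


arg(z1*z2) = 146° - 9° = 137°
Normalized to (-180°, 180°]: 137°

137°


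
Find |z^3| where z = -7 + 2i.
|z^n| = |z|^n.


|z| = sqrt(49+4) = sqrt(53) = 7.2801
|z^3| = |z|^3 = (sqrt(53))^3 = 53*sqrt(53)

|z^3| = 53*sqrt(53) ≈ 385.8458


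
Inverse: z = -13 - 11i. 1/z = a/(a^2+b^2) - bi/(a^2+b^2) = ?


|z|^2 = 169+121 = 290
1/z = (-13 + 11i)/290

1/z = -0.0448 + 0.0379i


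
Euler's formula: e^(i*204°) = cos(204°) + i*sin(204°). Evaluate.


cos(204°) = -0.9135
sin(204°) = -0.4067

e^(i*204°) = -0.9135 - 0.4067i


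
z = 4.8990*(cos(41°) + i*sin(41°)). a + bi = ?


a = 4.8990*cos(41°) = 4.8990*0.7547 = 3.6973
b = 4.8990*sin(41°) = 4.8990*0.65606 = 3.2140

3.6973 + 3.2140i


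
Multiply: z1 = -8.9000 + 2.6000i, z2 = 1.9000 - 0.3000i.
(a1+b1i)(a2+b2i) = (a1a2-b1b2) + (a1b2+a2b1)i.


Real = -8.9*1.9 - 2.6*(-0.3) = -16.91 - (-0.78) = -16.13
Imag = -8.9*(-0.3) + 1.9*2.6 = 2.67 + 4.94 = 7.61

-16.1300 + 7.6100i


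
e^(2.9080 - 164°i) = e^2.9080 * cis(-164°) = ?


e^2.9080 = 18.3201
cos(-164°) = -0.96126
sin(-164°) = -0.275637
Real = 18.3201*(-0.96126) = -17.6104
Imag = 18.3201*(-0.275637) = -5.0497

-17.6104 - 5.0497i


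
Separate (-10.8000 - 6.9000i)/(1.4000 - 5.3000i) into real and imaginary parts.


Multiply by conjugate: (-10.8000 - 6.9000i)(1.4000 + 5.3000i) / (1.4^2 + (-5.3)^2)
Numerator real = -10.8*1.4 - (6.9)*(-5.3) = 21.45
Numerator imag = -6.9*1.4 - (-10.8)*(-5.3) = -66.9
Denominator = 30.05
Re(z) = 21.45/30.05 = 0.7138
Im(z) = -66.9/30.05 = -2.2263

Re(z) = 0.7138, Im(z) = -2.2263


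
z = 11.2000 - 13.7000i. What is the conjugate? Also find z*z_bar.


z_bar = 11.2000 + 13.7000i
z*z_bar = 11.2^2 + (-13.7)^2 = 125.44 + 187.69 = 313.13

z_bar = 11.2000 + 13.7000i, z*z_bar = 313.13


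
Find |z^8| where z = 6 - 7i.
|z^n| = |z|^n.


|z| = sqrt(36+49) = sqrt(85) = 9.2195
|z^8| = |z|^8 = (sqrt(85))^8 = 85^4 = 52200625

|z^8| = 52200625


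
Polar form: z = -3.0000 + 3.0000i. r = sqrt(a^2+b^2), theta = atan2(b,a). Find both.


r = sqrt(9+9) = sqrt(18) = 4.2426
theta = atan2(3, -3) = 135.0000 degrees

r = 4.2426, theta = 135.0000 degrees


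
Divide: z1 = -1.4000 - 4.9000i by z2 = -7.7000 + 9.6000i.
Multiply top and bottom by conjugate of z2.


Conjugate of z2 = -7.7000 - 9.6000i
Numerator: (-1.4000 - 4.9000i)(-7.7000 - 9.6000i) = -36.2600 + 51.1700i
Denominator: (-7.7)^2 + 9.6^2 = 151.45
Result = (-36.2600 + 51.1700i)/151.45

-0.2394 + 0.3379i


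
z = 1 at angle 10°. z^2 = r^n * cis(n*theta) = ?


r^2 = 1^2 = 1
n*theta = 2*10° = 20° = 20° (mod 360)
a = 1*cos(20°) = 0.9397
b = 1*sin(20°) = 0.3420

1 cis(20°) = 0.9397 + 0.3420i


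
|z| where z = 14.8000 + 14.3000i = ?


|z| = sqrt(14.8^2 + 14.3^2) = sqrt(219.04 + 204.49) = sqrt(423.53) = 20.5798

|z| = 20.5798


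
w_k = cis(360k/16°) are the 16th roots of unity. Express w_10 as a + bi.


Angle = 360*10/16 = 225°
a = cos(225°) = -0.7071
b = sin(225°) = -0.7071

-0.7071 - 0.7071i


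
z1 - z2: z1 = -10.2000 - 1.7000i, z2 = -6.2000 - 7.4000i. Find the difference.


Real: -10.2 + 6.2 = -4
Imag: -1.7 + 7.4 = 5.7

-4.0000 + 5.7000i


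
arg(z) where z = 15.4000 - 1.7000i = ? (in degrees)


Re = 15.4, Im = -1.7
arg = atan2(-1.7, 15.4) = -6.2994 degrees

arg(z) = -6.2994 degrees


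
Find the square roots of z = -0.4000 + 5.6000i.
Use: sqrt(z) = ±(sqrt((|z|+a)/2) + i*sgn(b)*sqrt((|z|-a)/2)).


|z| = sqrt(0.16+31.36) = 5.6143
sqrt((|z|+a)/2) = sqrt((5.6143+(-0.4))/2) = sqrt(2.6071) = 1.6147
sqrt((|z|-a)/2) = sqrt((5.6143-(-0.4))/2) = sqrt(3.0071) = 1.7341

±(1.6147 + 1.7341i) i.e. 1.6147 + 1.7341i and -1.6147 - 1.7341i


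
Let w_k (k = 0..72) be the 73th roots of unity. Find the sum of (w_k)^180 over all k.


The roots are w_k = w^k with w = e^(2*pi*i/73), and (w^k)^180 = (w^180)^k.
So S = 1 + u + u^2 + ... + u^(72) with u = w^180.
180 = 2*73 + 34, so 180 is not a multiple of 73: u = (w^73)^2 * w^34 = w^34 ≠ 1 (w is a primitive 73th root), while u^73 = (w^73)^180 = 1.
Geometric series: S = (1 - u^73)/(1 - u) = (1 - 1)/(1 - u) = 0

S = 0


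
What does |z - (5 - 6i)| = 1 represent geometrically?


|z - z0| = r is a circle with center z0 and radius r.
Center = (5, -6), radius = 1

Circle with center (5, -6) and radius 1


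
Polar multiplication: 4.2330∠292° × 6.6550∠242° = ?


r = 4.2330 * 6.6550 = 28.1706
theta = 292° + 242° = 534° = 174° (mod 360)

28.1706 cis(174°)


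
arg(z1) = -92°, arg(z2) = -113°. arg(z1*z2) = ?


arg(z1*z2) = -92° - 113° = -205°
Normalized to (-180°, 180°]: 155°

155°


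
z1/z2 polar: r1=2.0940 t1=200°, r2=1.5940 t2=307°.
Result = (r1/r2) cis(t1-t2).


r = 2.0940 / 1.5940 = 1.3137
theta = 200° - 307° = -107° = 253° (mod 360)

1.3137 cis(253°)


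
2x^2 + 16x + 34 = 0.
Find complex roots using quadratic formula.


disc = 16^2 - 4*2*34 = 256 - 272 = -16
sqrt(|disc|) = sqrt(16) = 4.0000
Real part = -16/(2*2) = -4.0000
Imag part = 4.0000/(2*2) = 1.0000

-4.0000 ± 1.0000i


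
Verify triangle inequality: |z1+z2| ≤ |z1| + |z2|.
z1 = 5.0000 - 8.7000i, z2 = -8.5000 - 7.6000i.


|z1| = sqrt(5^2 + (-8.7)^2) = sqrt(100.69) = 10.0344
|z2| = sqrt((-8.5)^2 + (-7.6)^2) = sqrt(130.01) = 11.4022
z1+z2 = -3.5000 - 16.3000i
|z1+z2| = sqrt(277.94) = 16.6715
|z1|+|z2| = 10.0344 + 11.4022 = 21.4366

|z1+z2| = 16.6715 ≤ |z1|+|z2| = 21.4366 (verified)


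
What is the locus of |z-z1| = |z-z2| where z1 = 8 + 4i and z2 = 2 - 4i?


Equal distances means the locus is the perpendicular bisector of z1 and z2.
Midpoint = ((8+2)/2, (4+(-4))/2) = (5.0000, 0)

Perpendicular bisector through (5.0000, 0)


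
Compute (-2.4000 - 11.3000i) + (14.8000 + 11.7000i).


Real: -2.4 + 14.8 = 12.4
Imag: -11.3 + 11.7 = 0.4

12.4000 + 0.4000i


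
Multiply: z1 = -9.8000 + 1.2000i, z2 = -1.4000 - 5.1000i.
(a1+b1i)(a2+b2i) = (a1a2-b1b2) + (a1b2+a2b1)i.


Real = -9.8*(-1.4) - 1.2*(-5.1) = 13.72 - (-6.12) = 19.84
Imag = -9.8*(-5.1) - (1.4)*1.2 = 49.98 - (1.68) = 48.3

19.8400 + 48.3000i


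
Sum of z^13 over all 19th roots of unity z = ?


The roots are w_k = w^k with w = e^(2*pi*i/19), and (w^k)^13 = (w^13)^k.
So S = 1 + u + u^2 + ... + u^(18) with u = w^13.
13 = 0*19 + 13, so 13 is not a multiple of 19: u = w^13 ≠ 1 (w is a primitive 19th root), while u^19 = (w^19)^13 = 1.
Geometric series: S = (1 - u^19)/(1 - u) = (1 - 1)/(1 - u) = 0

S = 0


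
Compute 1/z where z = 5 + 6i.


|z|^2 = 25+36 = 61
1/z = (5 - 6i)/61

1/z = 0.0820 - 0.0984i


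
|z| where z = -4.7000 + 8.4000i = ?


|z| = sqrt((-4.7)^2 + 8.4^2) = sqrt(22.09 + 70.56) = sqrt(92.65) = 9.6255

|z| = 9.6255


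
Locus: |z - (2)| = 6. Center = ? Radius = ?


|z - z0| = r is a circle with center z0 and radius r.
Center = (2, 0), radius = 6

Circle with center (2, 0) and radius 6


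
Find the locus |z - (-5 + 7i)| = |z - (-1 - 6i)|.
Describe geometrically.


Equal distances means the locus is the perpendicular bisector of z1 and z2.
Midpoint = ((-5+(-1))/2, (7+(-6))/2) = (-3.0000, 0.5000)

Perpendicular bisector through (-3.0000, 0.5000)


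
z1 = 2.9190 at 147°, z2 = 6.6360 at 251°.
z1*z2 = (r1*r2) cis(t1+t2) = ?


r = 2.9190 * 6.6360 = 19.3705
theta = 147° + 251° = 398° = 38° (mod 360)

19.3705 cis(38°)


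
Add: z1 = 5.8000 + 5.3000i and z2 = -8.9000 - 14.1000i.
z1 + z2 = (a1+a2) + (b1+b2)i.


Real: 5.8 - 8.9 = -3.1
Imag: 5.3 - 14.1 = -8.8

-3.1000 - 8.8000i


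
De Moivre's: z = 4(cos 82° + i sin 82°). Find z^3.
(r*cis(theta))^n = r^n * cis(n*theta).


r^3 = 4^3 = 64
n*theta = 3*82° = 246° = 246° (mod 360)
a = 64*cos(246°) = -26.0311
b = 64*sin(246°) = -58.4669

64 cis(246°) = -26.0311 - 58.4669i


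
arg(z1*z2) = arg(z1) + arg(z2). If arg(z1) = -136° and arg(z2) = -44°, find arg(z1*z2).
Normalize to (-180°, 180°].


arg(z1*z2) = -136° - 44° = -180°
Normalized to (-180°, 180°]: 180°

180°


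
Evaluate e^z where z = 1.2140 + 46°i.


e^1.2140 = 3.36693
cos(46°) = 0.69466
sin(46°) = 0.71934
Real = 3.36693*0.69466 = 2.3389
Imag = 3.36693*0.71934 = 2.4220

2.3389 + 2.4220i


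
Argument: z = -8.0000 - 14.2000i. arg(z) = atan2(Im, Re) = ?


Re = -8, Im = -14.2
arg = atan2(-14.2, -8) = -119.3961 degrees

arg(z) = -119.3961 degrees


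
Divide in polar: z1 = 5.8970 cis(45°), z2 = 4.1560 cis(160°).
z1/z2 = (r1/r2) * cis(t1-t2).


r = 5.8970 / 4.1560 = 1.4189
theta = 45° - 160° = -115° = 245° (mod 360)

1.4189 cis(245°)


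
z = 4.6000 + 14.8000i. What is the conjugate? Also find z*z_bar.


z_bar = 4.6000 - 14.8000i
z*z_bar = 4.6^2 + 14.8^2 = 21.16 + 219.04 = 240.2

z_bar = 4.6000 - 14.8000i, z*z_bar = 240.2


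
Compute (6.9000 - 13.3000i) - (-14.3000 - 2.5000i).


Real: 6.9 + 14.3 = 21.2
Imag: -13.3 + 2.5 = -10.8

21.2000 - 10.8000i


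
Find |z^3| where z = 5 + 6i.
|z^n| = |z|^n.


|z| = sqrt(25+36) = sqrt(61) = 7.8102
|z^3| = |z|^3 = (sqrt(61))^3 = 61*sqrt(61)

|z^3| = 61*sqrt(61) ≈ 476.4252


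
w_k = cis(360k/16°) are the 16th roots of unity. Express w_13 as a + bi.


Angle = 360*13/16 = 292.5°
a = cos(292.5°) = 0.3827
b = sin(292.5°) = -0.9239

0.3827 - 0.9239i


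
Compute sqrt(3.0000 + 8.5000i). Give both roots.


|z| = sqrt(9+72.25) = 9.0139
sqrt((|z|+a)/2) = sqrt((9.0139+3)/2) = sqrt(6.0069) = 2.4509
sqrt((|z|-a)/2) = sqrt((9.0139-3)/2) = sqrt(3.0069) = 1.7341

±(2.4509 + 1.7341i) i.e. 2.4509 + 1.7341i and -2.4509 - 1.7341i


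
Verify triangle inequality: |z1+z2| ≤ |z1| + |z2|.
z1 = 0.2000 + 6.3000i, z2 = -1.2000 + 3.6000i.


|z1| = sqrt(0.2^2 + 6.3^2) = sqrt(39.73) = 6.3032
|z2| = sqrt((-1.2)^2 + 3.6^2) = sqrt(14.4) = 3.7947
z1+z2 = -1.0000 + 9.9000i
|z1+z2| = sqrt(99.01) = 9.9504
|z1|+|z2| = 6.3032 + 3.7947 = 10.0979

|z1+z2| = 9.9504 ≤ |z1|+|z2| = 10.0979 (verified)


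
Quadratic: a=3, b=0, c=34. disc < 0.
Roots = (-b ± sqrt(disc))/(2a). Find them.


disc = 0^2 - 4*3*34 = 0 - 408 = -408
sqrt(|disc|) = sqrt(408) = 20.1990
Real part = 0/(2*3) = 0
Imag part = 20.1990/(2*3) = 3.3665

0 ± 3.3665i


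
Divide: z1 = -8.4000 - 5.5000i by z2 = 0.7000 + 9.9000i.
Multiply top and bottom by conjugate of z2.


Conjugate of z2 = 0.7000 - 9.9000i
Numerator: (-8.4000 - 5.5000i)(0.7000 - 9.9000i) = -60.3300 + 79.3100i
Denominator: 0.7^2 + 9.9^2 = 98.5
Result = (-60.3300 + 79.3100i)/98.5

-0.6125 + 0.8052i


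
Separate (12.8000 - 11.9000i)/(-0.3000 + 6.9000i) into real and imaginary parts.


Multiply by conjugate: (12.8000 - 11.9000i)(-0.3000 - 6.9000i) / ((-0.3)^2 + 6.9^2)
Numerator real = 12.8*(-0.3) - (11.9)*6.9 = -85.95
Numerator imag = -11.9*(-0.3) - 12.8*6.9 = -84.75
Denominator = 47.7
Re(z) = -85.95/47.7 = -1.8019
Im(z) = -84.75/47.7 = -1.7767

Re(z) = -1.8019, Im(z) = -1.7767


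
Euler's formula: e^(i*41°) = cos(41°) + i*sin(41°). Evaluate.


cos(41°) = 0.7547
sin(41°) = 0.6561

e^(i*41°) = 0.7547 + 0.6561i


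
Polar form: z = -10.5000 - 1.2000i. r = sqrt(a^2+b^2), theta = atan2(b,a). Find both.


r = sqrt(110.25+1.44) = sqrt(111.69) = 10.5683
theta = atan2(-1.2, -10.5) = -173.4802 degrees

r = 10.5683, theta = -173.4802 degrees


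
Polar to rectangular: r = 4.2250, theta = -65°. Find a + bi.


a = 4.2250*cos(-65°) = 4.2250*0.42262 = 1.7856
b = 4.2250*sin(-65°) = 4.2250*(-0.90631) = -3.8292

1.7856 - 3.8292i


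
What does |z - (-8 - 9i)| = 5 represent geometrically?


|z - z0| = r is a circle with center z0 and radius r.
Center = (-8, -9), radius = 5

Circle with center (-8, -9) and radius 5


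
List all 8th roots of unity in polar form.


The 8th roots of unity are cis(360k/8°) for k=0..7
Angle step = 360/8 = 45°
Primitive root: cis(45°)
Primitive root = 0.7071 + 0.7071i

8 roots at angles: 0°, 45°, 90°, 135°, 180°, 225°, 270°, 315°


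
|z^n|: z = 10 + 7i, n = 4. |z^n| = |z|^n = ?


|z| = sqrt(100+49) = sqrt(149) = 12.2066
|z^4| = |z|^4 = (sqrt(149))^4 = 149^2 = 22201

|z^4| = 22201


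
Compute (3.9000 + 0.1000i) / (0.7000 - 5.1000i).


Conjugate of z2 = 0.7000 + 5.1000i
Numerator: (3.9000 + 0.1000i)(0.7000 + 5.1000i) = 2.2200 + 19.9600i
Denominator: 0.7^2 + (-5.1)^2 = 26.5
Result = (2.2200 + 19.9600i)/26.5

0.0838 + 0.7532i


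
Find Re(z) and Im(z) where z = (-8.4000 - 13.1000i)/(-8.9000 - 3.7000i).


Multiply by conjugate: (-8.4000 - 13.1000i)(-8.9000 + 3.7000i) / ((-8.9)^2 + (-3.7)^2)
Numerator real = -8.4*(-8.9) - (13.1)*(-3.7) = 123.23
Numerator imag = -13.1*(-8.9) - (-8.4)*(-3.7) = 85.51
Denominator = 92.9
Re(z) = 123.23/92.9 = 1.3265
Im(z) = 85.51/92.9 = 0.9205

Re(z) = 1.3265, Im(z) = 0.9205


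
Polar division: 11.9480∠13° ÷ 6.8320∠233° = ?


r = 11.9480 / 6.8320 = 1.7488
theta = 13° - 233° = -220° = 140° (mod 360)

1.7488 cis(140°)


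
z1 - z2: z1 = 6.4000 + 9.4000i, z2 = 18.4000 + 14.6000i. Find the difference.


Real: 6.4 - 18.4 = -12
Imag: 9.4 - 14.6 = -5.2

-12.0000 - 5.2000i


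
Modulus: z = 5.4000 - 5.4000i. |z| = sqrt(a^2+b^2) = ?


|z| = sqrt(5.4^2 + (-5.4)^2) = sqrt(29.16 + 29.16) = sqrt(58.32) = 7.6368

|z| = 7.6368


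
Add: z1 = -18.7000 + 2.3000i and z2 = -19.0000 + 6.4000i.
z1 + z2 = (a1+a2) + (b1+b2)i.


Real: -18.7 - 19 = -37.7
Imag: 2.3 + 6.4 = 8.7

-37.7000 + 8.7000i


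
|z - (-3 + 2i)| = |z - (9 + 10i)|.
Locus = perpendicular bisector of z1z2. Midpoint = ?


Equal distances means the locus is the perpendicular bisector of z1 and z2.
Midpoint = ((-3+9)/2, (2+10)/2) = (3.0000, 6.0000)

Perpendicular bisector through (3.0000, 6.0000)


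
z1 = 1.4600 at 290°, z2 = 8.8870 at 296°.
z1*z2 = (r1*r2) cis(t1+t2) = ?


r = 1.4600 * 8.8870 = 12.9750
theta = 290° + 296° = 586° = 226° (mod 360)

12.9750 cis(226°)


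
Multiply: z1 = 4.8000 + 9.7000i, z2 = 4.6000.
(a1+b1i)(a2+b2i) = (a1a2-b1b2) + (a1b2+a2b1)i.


Real = 4.8*4.6 - 9.7*0 = 22.08 - 0 = 22.08
Imag = 4.8*0 + 4.6*9.7 = 0 + 44.62 = 44.62

22.0800 + 44.6200i


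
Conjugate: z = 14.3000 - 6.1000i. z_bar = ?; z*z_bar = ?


z_bar = 14.3000 + 6.1000i
z*z_bar = 14.3^2 + (-6.1)^2 = 204.49 + 37.21 = 241.7

z_bar = 14.3000 + 6.1000i, z*z_bar = 241.7


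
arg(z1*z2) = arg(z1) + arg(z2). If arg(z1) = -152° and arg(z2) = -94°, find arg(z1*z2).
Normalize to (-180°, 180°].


arg(z1*z2) = -152° - 94° = -246°
Normalized to (-180°, 180°]: 114°

114°


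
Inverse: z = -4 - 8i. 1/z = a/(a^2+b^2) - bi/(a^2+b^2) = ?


|z|^2 = 16+64 = 80
1/z = (-4 + 8i)/80

1/z = -0.0500 + 0.1000i


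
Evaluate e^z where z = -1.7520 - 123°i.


e^-1.7520 = 0.173427
cos(-123°) = -0.54464
sin(-123°) = -0.83867
Real = 0.173427*(-0.54464) = -0.0945
Imag = 0.173427*(-0.83867) = -0.1454

-0.0945 - 0.1454i


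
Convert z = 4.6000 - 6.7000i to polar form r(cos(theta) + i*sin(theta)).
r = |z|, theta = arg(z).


r = sqrt(21.16+44.89) = sqrt(66.05) = 8.1271
theta = atan2(-6.7, 4.6) = -55.5278 degrees

r = 8.1271, theta = -55.5278 degrees


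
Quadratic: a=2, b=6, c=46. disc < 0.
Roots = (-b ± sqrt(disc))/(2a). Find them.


disc = 6^2 - 4*2*46 = 36 - 368 = -332
sqrt(|disc|) = sqrt(332) = 18.2209
Real part = -6/(2*2) = -1.5000
Imag part = 18.2209/(2*2) = 4.5552

-1.5000 ± 4.5552i


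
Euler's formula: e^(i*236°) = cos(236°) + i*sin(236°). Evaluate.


cos(236°) = -0.5592
sin(236°) = -0.8290

e^(i*236°) = -0.5592 - 0.8290i


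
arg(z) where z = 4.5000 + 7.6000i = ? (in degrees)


Re = 4.5, Im = 7.6
arg = atan2(7.6, 4.5) = 59.3700 degrees

arg(z) = 59.3700 degrees


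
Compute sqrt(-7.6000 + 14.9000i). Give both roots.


|z| = sqrt(57.76+222.01) = 16.7263
sqrt((|z|+a)/2) = sqrt((16.7263+(-7.6))/2) = sqrt(4.5632) = 2.1362
sqrt((|z|-a)/2) = sqrt((16.7263-(-7.6))/2) = sqrt(12.1632) = 3.4876

±(2.1362 + 3.4876i) i.e. 2.1362 + 3.4876i and -2.1362 - 3.4876i


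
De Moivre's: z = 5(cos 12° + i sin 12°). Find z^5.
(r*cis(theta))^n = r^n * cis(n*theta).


r^5 = 5^5 = 3125
n*theta = 5*12° = 60° = 60° (mod 360)
a = 3125*cos(60°) = 1562.5000
b = 3125*sin(60°) = 2706.3294

3125 cis(60°) = 1562.5000 + 2706.3294i


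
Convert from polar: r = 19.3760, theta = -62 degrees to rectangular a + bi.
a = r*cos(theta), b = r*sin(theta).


a = 19.3760*cos(-62°) = 19.3760*0.46947 = 9.0965
b = 19.3760*sin(-62°) = 19.3760*(-0.88295) = -17.1080

9.0965 - 17.1080i


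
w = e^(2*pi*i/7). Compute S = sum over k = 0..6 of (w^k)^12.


The roots are w_k = w^k with w = e^(2*pi*i/7), and (w^k)^12 = (w^12)^k.
So S = 1 + u + u^2 + ... + u^(6) with u = w^12.
12 = 1*7 + 5, so 12 is not a multiple of 7: u = (w^7)^1 * w^5 = w^5 ≠ 1 (w is a primitive 7th root), while u^7 = (w^7)^12 = 1.
Geometric series: S = (1 - u^7)/(1 - u) = (1 - 1)/(1 - u) = 0

S = 0


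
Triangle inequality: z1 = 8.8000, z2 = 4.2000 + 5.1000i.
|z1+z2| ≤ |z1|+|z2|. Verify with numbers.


|z1| = sqrt(8.8^2 + 0^2) = sqrt(77.44) = 8.8000
|z2| = sqrt(4.2^2 + 5.1^2) = sqrt(43.65) = 6.6068
z1+z2 = 13.0000 + 5.1000i
|z1+z2| = sqrt(195.01) = 13.9646
|z1|+|z2| = 8.8000 + 6.6068 = 15.4068

|z1+z2| = 13.9646 ≤ |z1|+|z2| = 15.4068 (verified)


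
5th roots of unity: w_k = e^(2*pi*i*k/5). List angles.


The 5th roots of unity are cis(360k/5°) for k=0..4
Angle step = 360/5 = 72°
Primitive root: cis(72°)
Primitive root = 0.3090 + 0.9511i

5 roots at angles: 0°, 72°, 144°, 216°, 288°


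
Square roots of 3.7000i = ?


|z| = sqrt(0+13.69) = 3.7000
sqrt((|z|+a)/2) = sqrt((3.7000+0)/2) = sqrt(1.8500) = 1.3601
sqrt((|z|-a)/2) = sqrt((3.7000-0)/2) = sqrt(1.8500) = 1.3601

±(1.3601 + 1.3601i) i.e. 1.3601 + 1.3601i and -1.3601 - 1.3601i


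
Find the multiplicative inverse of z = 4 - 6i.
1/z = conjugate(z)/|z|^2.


|z|^2 = 16+36 = 52
1/z = (4 + 6i)/52

1/z = 0.0769 + 0.1154i


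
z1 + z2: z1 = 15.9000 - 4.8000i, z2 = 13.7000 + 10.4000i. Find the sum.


Real: 15.9 + 13.7 = 29.6
Imag: -4.8 + 10.4 = 5.6

29.6000 + 5.6000i


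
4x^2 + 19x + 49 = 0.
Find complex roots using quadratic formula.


disc = 19^2 - 4*4*49 = 361 - 784 = -423
sqrt(|disc|) = sqrt(423) = 20.5670
Real part = -19/(2*4) = -2.3750
Imag part = 20.5670/(2*4) = 2.5709

-2.3750 ± 2.5709i


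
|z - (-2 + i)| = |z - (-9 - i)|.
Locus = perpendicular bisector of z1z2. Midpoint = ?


Equal distances means the locus is the perpendicular bisector of z1 and z2.
Midpoint = ((-2+(-9))/2, (1+(-1))/2) = (-5.5000, 0)

Perpendicular bisector through (-5.5000, 0)


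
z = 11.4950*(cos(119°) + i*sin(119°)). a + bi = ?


a = 11.4950*cos(119°) = 11.4950*(-0.48481) = -5.5729
b = 11.4950*sin(119°) = 11.4950*0.87462 = 10.0538

-5.5729 + 10.0538i


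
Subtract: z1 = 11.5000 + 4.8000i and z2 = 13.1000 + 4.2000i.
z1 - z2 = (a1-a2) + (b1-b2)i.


Real: 11.5 - 13.1 = -1.6
Imag: 4.8 - 4.2 = 0.6

-1.6000 + 0.6000i


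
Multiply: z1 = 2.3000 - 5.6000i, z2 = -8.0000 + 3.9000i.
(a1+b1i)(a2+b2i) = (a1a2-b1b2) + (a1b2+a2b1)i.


Real = 2.3*(-8) - (-5.6)*3.9 = -18.4 - (-21.84) = 3.44
Imag = 2.3*3.9 - (8)*(-5.6) = 8.97 + 44.8 = 53.77

3.4400 + 53.7700i


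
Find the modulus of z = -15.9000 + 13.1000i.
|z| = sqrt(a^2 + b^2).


|z| = sqrt((-15.9)^2 + 13.1^2) = sqrt(252.81 + 171.61) = sqrt(424.42) = 20.6015

|z| = 20.6015


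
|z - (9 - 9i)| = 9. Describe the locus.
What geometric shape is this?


|z - z0| = r is a circle with center z0 and radius r.
Center = (9, -9), radius = 9

Circle with center (9, -9) and radius 9


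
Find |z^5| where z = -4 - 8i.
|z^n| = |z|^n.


|z| = sqrt(16+64) = sqrt(80) = 8.9443
|z^5| = |z|^5 = (sqrt(80))^5 = 80^2 * sqrt(80) = 6400*sqrt(80)

|z^5| = 6400*sqrt(80) ≈ 57243.3402


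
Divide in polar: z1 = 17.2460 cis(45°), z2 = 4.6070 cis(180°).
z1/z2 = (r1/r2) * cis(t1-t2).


r = 17.2460 / 4.6070 = 3.7434
theta = 45° - 180° = -135° = 225° (mod 360)

3.7434 cis(225°)


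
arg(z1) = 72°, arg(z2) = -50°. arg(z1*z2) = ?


arg(z1*z2) = 72° - 50° = 22°
Normalized to (-180°, 180°]: 22°

22°


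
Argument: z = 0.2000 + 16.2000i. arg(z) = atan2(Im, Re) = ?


Re = 0.2, Im = 16.2
arg = atan2(16.2, 0.2) = 89.2927 degrees

arg(z) = 89.2927 degrees


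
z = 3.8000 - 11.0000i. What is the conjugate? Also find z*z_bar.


z_bar = 3.8000 + 11.0000i
z*z_bar = 3.8^2 + (-11)^2 = 14.44 + 121 = 135.44

z_bar = 3.8000 + 11.0000i, z*z_bar = 135.44


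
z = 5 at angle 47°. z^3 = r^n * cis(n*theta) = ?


r^3 = 5^3 = 125
n*theta = 3*47° = 141° = 141° (mod 360)
a = 125*cos(141°) = -97.1432
b = 125*sin(141°) = 78.6650

125 cis(141°) = -97.1432 + 78.6650i


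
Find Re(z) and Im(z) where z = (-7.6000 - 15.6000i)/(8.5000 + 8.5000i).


Multiply by conjugate: (-7.6000 - 15.6000i)(8.5000 - 8.5000i) / (8.5^2 + 8.5^2)
Numerator real = -7.6*8.5 - (15.6)*8.5 = -197.2
Numerator imag = -15.6*8.5 - (-7.6)*8.5 = -68
Denominator = 144.5
Re(z) = -197.2/144.5 = -1.3647
Im(z) = -68/144.5 = -0.4706

Re(z) = -1.3647, Im(z) = -0.4706


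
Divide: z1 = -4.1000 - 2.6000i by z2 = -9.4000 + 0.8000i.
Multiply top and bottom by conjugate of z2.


Conjugate of z2 = -9.4000 - 0.8000i
Numerator: (-4.1000 - 2.6000i)(-9.4000 - 0.8000i) = 36.4600 + 27.7200i
Denominator: (-9.4)^2 + 0.8^2 = 89
Result = (36.4600 + 27.7200i)/89

0.4097 + 0.3115i


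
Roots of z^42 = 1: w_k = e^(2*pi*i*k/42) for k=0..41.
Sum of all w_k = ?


The sum of all 42th roots of unity is 0.
Geometric series: (1 - w^42)/(1 - w) = (1-1)/(1-w) = 0 since w^42 = 1, w ≠ 1.
Alternatively: coefficient of z^41 in z^42 - 1 is 0.

0


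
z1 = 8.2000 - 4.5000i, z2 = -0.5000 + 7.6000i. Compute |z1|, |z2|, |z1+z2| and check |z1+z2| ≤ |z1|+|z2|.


|z1| = sqrt(8.2^2 + (-4.5)^2) = sqrt(87.49) = 9.3536
|z2| = sqrt((-0.5)^2 + 7.6^2) = sqrt(58.01) = 7.6164
z1+z2 = 7.7000 + 3.1000i
|z1+z2| = sqrt(68.9) = 8.3006
|z1|+|z2| = 9.3536 + 7.6164 = 16.9700

|z1+z2| = 8.3006 ≤ |z1|+|z2| = 16.9700 (verified)


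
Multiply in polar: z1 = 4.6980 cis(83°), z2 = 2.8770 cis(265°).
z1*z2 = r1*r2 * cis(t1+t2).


r = 4.6980 * 2.8770 = 13.5161
theta = 83° + 265° = 348° = 348° (mod 360)

13.5161 cis(348°)


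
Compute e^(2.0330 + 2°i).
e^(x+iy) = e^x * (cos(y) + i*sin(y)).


e^2.0330 = 7.6370
cos(2°) = 0.99939
sin(2°) = 0.0349
Real = 7.6370*0.99939 = 7.6323
Imag = 7.6370*0.0349 = 0.2665

7.6323 + 0.2665i


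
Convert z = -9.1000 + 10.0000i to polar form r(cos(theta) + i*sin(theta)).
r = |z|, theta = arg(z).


r = sqrt(82.81+100) = sqrt(182.81) = 13.5207
theta = atan2(10, -9.1) = 132.3022 degrees

r = 13.5207, theta = 132.3022 degrees


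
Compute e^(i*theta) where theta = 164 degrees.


cos(164°) = -0.9613
sin(164°) = 0.2756

e^(i*164°) = -0.9613 + 0.2756i


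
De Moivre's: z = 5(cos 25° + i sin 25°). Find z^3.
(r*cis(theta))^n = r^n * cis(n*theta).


r^3 = 5^3 = 125
n*theta = 3*25° = 75° = 75° (mod 360)
a = 125*cos(75°) = 32.3524
b = 125*sin(75°) = 120.7407

125 cis(75°) = 32.3524 + 120.7407i


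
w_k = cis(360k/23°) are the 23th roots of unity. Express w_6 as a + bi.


Angle = 360*6/23 = 93.913°
a = cos(93.913°) = -0.0682
b = sin(93.913°) = 0.9977

-0.0682 + 0.9977i


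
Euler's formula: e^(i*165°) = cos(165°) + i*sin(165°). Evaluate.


cos(165°) = -0.9659
sin(165°) = 0.2588

e^(i*165°) = -0.9659 + 0.2588i


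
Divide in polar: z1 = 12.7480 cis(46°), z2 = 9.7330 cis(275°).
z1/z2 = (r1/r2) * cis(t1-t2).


r = 12.7480 / 9.7330 = 1.3098
theta = 46° - 275° = -229° = 131° (mod 360)

1.3098 cis(131°)


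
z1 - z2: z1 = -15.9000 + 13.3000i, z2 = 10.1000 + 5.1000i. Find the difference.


Real: -15.9 - 10.1 = -26
Imag: 13.3 - 5.1 = 8.2

-26.0000 + 8.2000i


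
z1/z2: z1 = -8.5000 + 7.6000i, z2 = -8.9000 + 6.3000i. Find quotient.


Conjugate of z2 = -8.9000 - 6.3000i
Numerator: (-8.5000 + 7.6000i)(-8.9000 - 6.3000i) = 123.5300 - 14.0900i
Denominator: (-8.9)^2 + 6.3^2 = 118.9
Result = (123.5300 - 14.0900i)/118.9

1.0389 - 0.1185i
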